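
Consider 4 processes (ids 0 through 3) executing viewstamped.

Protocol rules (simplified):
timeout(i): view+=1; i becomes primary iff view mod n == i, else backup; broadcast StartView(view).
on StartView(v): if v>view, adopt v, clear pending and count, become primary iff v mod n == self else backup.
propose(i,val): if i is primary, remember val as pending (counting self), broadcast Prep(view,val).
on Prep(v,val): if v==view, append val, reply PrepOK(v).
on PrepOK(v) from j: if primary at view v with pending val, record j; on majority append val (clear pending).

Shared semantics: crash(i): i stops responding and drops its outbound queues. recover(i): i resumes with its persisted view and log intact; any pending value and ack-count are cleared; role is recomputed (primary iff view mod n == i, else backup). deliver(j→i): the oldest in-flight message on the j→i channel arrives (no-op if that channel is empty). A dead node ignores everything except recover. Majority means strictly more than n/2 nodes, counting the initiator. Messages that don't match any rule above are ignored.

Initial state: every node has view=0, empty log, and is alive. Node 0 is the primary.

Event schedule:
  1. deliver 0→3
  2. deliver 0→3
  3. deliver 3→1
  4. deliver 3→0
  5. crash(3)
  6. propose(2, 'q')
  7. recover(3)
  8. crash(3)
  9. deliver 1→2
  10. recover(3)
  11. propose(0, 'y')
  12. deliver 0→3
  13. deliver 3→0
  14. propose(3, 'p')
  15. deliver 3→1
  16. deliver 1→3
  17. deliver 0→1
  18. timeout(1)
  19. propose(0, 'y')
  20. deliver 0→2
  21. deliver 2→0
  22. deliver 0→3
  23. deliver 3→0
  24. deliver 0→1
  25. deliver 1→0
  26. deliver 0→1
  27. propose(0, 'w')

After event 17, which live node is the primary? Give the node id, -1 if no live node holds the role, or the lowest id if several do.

0

after 1 — deliver 0→3: ·
after 2 — deliver 0→3: ·
after 3 — deliver 3→1: ·
after 4 — deliver 3→0: ·
after 5 — crash(3): n3:✗back/v0/[-]
after 6 — propose(2,'q'): ·
after 7 — recover(3): n3:back/v0/[-]
after 8 — crash(3): n3:✗back/v0/[-]
after 9 — deliver 1→2: ·
after 10 — recover(3): n3:back/v0/[-]
after 11 — propose(0,'y'): ·
after 12 — deliver 0→3: n3:back/v0/[y]
after 13 — deliver 3→0: ·
after 14 — propose(3,'p'): ·
after 15 — deliver 3→1: ·
after 16 — deliver 1→3: ·
after 17 — deliver 0→1: n1:back/v0/[y]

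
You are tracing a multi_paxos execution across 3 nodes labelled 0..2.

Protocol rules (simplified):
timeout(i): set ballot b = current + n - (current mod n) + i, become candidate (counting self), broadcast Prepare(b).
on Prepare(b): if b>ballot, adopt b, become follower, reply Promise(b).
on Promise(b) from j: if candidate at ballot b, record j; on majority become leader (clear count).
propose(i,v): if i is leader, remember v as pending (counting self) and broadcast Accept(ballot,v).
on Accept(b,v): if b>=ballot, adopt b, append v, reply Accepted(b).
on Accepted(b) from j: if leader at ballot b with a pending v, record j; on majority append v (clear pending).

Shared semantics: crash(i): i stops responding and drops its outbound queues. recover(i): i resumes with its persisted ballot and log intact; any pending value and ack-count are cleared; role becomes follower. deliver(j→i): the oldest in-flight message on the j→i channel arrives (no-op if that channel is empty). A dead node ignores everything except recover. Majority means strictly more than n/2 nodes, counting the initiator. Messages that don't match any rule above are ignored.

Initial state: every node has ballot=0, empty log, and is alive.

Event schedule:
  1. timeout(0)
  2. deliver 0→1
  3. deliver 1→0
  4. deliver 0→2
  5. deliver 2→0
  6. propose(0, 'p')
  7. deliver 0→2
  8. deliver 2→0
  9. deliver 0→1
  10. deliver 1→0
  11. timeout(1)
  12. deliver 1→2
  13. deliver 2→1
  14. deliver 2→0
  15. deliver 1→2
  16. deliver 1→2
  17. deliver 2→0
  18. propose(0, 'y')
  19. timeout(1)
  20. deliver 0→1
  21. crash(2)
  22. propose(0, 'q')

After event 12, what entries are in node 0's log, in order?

[1] timeout(0) → N0(cand b3 [-])
[2] deliver 0→1 → N1(foll b3 [-])
[3] deliver 1→0 → N0(lead b3 [-])
[4] deliver 0→2 → N2(foll b3 [-])
[5] deliver 2→0 → ∅
[6] propose(0,'p') → ∅
[7] deliver 0→2 → N2(foll b3 [p])
[8] deliver 2→0 → N0(lead b3 [p])
[9] deliver 0→1 → N1(foll b3 [p])
[10] deliver 1→0 → ∅
[11] timeout(1) → N1(cand b7 [p])
[12] deliver 1→2 → N2(foll b7 [p])

p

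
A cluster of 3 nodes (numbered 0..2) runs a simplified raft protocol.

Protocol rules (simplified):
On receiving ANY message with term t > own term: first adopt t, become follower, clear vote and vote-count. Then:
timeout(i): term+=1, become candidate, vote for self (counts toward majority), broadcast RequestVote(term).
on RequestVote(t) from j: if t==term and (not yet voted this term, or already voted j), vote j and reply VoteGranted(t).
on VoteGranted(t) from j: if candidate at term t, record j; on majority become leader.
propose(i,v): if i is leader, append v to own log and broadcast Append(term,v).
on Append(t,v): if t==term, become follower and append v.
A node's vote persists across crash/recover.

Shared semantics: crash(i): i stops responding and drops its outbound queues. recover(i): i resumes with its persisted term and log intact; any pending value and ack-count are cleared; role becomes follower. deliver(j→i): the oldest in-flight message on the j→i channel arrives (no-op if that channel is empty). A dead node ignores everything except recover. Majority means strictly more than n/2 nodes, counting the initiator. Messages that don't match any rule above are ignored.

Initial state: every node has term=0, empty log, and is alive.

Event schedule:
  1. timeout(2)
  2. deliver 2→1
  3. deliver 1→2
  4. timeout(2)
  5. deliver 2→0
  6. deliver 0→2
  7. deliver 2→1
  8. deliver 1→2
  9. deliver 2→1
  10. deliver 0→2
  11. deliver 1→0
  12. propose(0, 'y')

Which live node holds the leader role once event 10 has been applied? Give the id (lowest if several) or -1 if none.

2

step 1 timeout(2): 2={cand,t=1,log=-}
step 2 deliver 2→1: 1={foll,t=1,log=-}
step 3 deliver 1→2: 2={lead,t=1,log=-}
step 4 timeout(2): 2={cand,t=2,log=-}
step 5 deliver 2→0: 0={foll,t=1,log=-}
step 6 deliver 0→2: —
step 7 deliver 2→1: 1={foll,t=2,log=-}
step 8 deliver 1→2: 2={lead,t=2,log=-}
step 9 deliver 2→1: —
step 10 deliver 0→2: —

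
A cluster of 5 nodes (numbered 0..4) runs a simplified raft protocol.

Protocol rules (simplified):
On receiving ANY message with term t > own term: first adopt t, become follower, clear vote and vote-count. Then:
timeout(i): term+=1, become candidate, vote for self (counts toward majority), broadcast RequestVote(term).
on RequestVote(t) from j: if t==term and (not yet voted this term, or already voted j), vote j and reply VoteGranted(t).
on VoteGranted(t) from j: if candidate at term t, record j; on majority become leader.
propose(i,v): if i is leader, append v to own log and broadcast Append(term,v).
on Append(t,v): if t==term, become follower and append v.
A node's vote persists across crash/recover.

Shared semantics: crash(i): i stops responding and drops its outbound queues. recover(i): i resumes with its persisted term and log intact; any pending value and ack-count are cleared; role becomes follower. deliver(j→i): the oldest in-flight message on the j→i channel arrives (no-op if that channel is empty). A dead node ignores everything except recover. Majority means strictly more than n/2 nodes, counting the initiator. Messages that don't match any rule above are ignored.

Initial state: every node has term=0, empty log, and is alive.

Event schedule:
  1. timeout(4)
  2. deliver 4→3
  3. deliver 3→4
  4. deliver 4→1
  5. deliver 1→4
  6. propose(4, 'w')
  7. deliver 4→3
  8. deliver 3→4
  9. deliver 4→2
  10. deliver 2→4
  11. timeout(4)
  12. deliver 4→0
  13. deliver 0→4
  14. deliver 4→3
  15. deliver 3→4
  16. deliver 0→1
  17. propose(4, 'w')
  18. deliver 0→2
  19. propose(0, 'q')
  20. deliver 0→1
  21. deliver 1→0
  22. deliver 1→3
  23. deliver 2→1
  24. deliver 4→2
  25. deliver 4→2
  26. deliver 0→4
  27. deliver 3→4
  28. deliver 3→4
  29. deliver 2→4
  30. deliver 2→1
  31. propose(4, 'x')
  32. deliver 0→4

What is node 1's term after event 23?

1

step 1 timeout(4): 4={cand,t=1,log=-}
step 2 deliver 4→3: 3={foll,t=1,log=-}
step 3 deliver 3→4: —
step 4 deliver 4→1: 1={foll,t=1,log=-}
step 5 deliver 1→4: 4={lead,t=1,log=-}
step 6 propose(4,'w'): 4={lead,t=1,log=w}
step 7 deliver 4→3: 3={foll,t=1,log=w}
step 8 deliver 3→4: —
step 9 deliver 4→2: 2={foll,t=1,log=-}
step 10 deliver 2→4: —
step 11 timeout(4): 4={cand,t=2,log=w}
step 12 deliver 4→0: 0={foll,t=1,log=-}
step 13 deliver 0→4: —
step 14 deliver 4→3: 3={foll,t=2,log=w}
step 15 deliver 3→4: —
step 16 deliver 0→1: —
step 17 propose(4,'w'): —
step 18 deliver 0→2: —
step 19 propose(0,'q'): —
step 20 deliver 0→1: —
step 21 deliver 1→0: —
step 22 deliver 1→3: —
step 23 deliver 2→1: —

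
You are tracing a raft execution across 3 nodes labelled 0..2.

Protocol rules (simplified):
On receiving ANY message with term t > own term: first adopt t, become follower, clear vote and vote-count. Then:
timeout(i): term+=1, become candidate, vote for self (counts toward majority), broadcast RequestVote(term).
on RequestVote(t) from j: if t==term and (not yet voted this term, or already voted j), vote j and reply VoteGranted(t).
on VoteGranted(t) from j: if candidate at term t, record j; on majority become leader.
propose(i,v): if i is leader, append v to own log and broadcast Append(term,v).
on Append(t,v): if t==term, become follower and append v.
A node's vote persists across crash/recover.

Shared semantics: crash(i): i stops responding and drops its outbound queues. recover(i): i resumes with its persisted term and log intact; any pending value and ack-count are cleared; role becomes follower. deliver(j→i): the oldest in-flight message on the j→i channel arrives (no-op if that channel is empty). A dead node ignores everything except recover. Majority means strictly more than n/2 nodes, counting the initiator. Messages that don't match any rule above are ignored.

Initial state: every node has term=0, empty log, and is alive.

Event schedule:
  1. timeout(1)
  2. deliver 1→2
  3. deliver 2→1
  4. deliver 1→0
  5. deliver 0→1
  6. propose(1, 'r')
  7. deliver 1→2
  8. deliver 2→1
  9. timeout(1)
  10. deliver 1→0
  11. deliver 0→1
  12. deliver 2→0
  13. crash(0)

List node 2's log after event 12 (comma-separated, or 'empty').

r

e1 timeout(1): 1[cand,t=1,-]
e2 deliver 1→2: 2[foll,t=1,-]
e3 deliver 2→1: 1[lead,t=1,-]
e4 deliver 1→0: 0[foll,t=1,-]
e5 deliver 0→1: ·
e6 propose(1,'r'): 1[lead,t=1,r]
e7 deliver 1→2: 2[foll,t=1,r]
e8 deliver 2→1: ·
e9 timeout(1): 1[cand,t=2,r]
e10 deliver 1→0: 0[foll,t=1,r]
e11 deliver 0→1: ·
e12 deliver 2→0: ·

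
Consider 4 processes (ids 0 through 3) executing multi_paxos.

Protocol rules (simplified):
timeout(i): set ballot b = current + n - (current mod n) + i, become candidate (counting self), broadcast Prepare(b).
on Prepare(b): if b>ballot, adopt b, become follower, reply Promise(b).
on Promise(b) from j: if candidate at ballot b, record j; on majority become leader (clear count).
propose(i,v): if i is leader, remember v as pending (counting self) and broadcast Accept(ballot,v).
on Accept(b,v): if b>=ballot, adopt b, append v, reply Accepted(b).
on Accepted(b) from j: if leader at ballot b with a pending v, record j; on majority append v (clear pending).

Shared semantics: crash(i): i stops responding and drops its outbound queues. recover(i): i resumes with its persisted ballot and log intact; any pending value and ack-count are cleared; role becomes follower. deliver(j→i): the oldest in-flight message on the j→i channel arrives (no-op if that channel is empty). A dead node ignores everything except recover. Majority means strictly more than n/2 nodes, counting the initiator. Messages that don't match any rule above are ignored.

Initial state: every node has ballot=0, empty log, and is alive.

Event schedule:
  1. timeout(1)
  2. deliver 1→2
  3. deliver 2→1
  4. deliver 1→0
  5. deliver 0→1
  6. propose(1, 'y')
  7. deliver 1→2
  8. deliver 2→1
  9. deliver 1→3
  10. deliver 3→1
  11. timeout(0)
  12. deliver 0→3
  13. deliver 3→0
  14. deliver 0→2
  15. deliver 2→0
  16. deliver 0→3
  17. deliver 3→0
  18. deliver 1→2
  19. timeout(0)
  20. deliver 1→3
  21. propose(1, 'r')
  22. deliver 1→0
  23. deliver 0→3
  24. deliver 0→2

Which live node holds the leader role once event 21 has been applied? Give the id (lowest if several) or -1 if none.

after 1 — timeout(1): n1:cand/b5/[-]
after 2 — deliver 1→2: n2:foll/b5/[-]
after 3 — deliver 2→1: ·
after 4 — deliver 1→0: n0:foll/b5/[-]
after 5 — deliver 0→1: n1:lead/b5/[-]
after 6 — propose(1,'y'): ·
after 7 — deliver 1→2: n2:foll/b5/[y]
after 8 — deliver 2→1: ·
after 9 — deliver 1→3: n3:foll/b5/[-]
after 10 — deliver 3→1: ·
after 11 — timeout(0): n0:cand/b8/[-]
after 12 — deliver 0→3: n3:foll/b8/[-]
after 13 — deliver 3→0: ·
after 14 — deliver 0→2: n2:foll/b8/[y]
after 15 — deliver 2→0: n0:lead/b8/[-]
after 16 — deliver 0→3: ·
after 17 — deliver 3→0: ·
after 18 — deliver 1→2: ·
after 19 — timeout(0): n0:cand/b12/[-]
after 20 — deliver 1→3: ·
after 21 — propose(1,'r'): ·

1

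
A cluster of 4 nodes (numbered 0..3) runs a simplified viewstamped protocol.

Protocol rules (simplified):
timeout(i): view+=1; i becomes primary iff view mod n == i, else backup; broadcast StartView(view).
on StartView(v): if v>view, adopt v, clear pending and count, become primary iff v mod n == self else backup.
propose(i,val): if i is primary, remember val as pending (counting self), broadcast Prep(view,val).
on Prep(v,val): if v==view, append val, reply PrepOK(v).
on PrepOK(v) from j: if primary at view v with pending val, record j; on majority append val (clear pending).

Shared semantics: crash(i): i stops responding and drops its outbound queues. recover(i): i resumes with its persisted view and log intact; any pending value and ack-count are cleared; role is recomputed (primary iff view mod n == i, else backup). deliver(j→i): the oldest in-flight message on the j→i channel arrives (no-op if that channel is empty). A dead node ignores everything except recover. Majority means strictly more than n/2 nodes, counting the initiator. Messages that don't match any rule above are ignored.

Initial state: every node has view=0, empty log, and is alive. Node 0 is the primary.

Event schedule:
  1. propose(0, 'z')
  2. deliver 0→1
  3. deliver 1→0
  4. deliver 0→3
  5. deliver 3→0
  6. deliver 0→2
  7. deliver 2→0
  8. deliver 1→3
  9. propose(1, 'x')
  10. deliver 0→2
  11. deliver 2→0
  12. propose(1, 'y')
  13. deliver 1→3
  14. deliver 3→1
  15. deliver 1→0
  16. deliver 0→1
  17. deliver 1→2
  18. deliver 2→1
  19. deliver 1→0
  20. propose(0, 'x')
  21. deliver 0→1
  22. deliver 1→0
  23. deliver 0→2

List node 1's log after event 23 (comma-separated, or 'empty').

1. propose(0,'z'):  nop
2. deliver 0→1:  <1:back v0 z>
3. deliver 1→0:  nop
4. deliver 0→3:  <3:back v0 z>
5. deliver 3→0:  <0:prim v0 z>
6. deliver 0→2:  <2:back v0 z>
7. deliver 2→0:  nop
8. deliver 1→3:  nop
9. propose(1,'x'):  nop
10. deliver 0→2:  nop
11. deliver 2→0:  nop
12. propose(1,'y'):  nop
13. deliver 1→3:  nop
14. deliver 3→1:  nop
15. deliver 1→0:  nop
16. deliver 0→1:  nop
17. deliver 1→2:  nop
18. deliver 2→1:  nop
19. deliver 1→0:  nop
20. propose(0,'x'):  nop
21. deliver 0→1:  <1:back v0 z,x>
22. deliver 1→0:  nop
23. deliver 0→2:  <2:back v0 z,x>

z,x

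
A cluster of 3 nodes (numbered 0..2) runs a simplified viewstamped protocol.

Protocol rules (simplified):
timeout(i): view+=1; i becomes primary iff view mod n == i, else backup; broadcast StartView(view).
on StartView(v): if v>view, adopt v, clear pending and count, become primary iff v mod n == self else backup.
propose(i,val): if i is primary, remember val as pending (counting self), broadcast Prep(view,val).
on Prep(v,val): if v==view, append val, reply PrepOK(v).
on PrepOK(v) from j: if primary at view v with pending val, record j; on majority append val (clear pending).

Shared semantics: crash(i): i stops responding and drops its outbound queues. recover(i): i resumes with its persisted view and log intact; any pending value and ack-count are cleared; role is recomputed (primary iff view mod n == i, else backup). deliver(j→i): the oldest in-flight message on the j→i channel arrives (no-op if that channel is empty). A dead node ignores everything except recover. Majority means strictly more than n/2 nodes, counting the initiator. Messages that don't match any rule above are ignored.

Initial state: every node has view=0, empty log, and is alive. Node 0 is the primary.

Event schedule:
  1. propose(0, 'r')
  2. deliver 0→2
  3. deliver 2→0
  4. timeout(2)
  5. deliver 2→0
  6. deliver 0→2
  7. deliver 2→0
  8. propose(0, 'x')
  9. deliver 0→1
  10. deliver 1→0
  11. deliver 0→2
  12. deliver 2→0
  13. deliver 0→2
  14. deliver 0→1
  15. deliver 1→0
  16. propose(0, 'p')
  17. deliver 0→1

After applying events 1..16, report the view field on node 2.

1

step 1 propose(0,'r'): —
step 2 deliver 0→2: 2={back,v=0,log=r}
step 3 deliver 2→0: 0={prim,v=0,log=r}
step 4 timeout(2): 2={back,v=1,log=r}
step 5 deliver 2→0: 0={back,v=1,log=r}
step 6 deliver 0→2: —
step 7 deliver 2→0: —
step 8 propose(0,'x'): —
step 9 deliver 0→1: 1={back,v=0,log=r}
step 10 deliver 1→0: —
step 11 deliver 0→2: —
step 12 deliver 2→0: —
step 13 deliver 0→2: —
step 14 deliver 0→1: —
step 15 deliver 1→0: —
step 16 propose(0,'p'): —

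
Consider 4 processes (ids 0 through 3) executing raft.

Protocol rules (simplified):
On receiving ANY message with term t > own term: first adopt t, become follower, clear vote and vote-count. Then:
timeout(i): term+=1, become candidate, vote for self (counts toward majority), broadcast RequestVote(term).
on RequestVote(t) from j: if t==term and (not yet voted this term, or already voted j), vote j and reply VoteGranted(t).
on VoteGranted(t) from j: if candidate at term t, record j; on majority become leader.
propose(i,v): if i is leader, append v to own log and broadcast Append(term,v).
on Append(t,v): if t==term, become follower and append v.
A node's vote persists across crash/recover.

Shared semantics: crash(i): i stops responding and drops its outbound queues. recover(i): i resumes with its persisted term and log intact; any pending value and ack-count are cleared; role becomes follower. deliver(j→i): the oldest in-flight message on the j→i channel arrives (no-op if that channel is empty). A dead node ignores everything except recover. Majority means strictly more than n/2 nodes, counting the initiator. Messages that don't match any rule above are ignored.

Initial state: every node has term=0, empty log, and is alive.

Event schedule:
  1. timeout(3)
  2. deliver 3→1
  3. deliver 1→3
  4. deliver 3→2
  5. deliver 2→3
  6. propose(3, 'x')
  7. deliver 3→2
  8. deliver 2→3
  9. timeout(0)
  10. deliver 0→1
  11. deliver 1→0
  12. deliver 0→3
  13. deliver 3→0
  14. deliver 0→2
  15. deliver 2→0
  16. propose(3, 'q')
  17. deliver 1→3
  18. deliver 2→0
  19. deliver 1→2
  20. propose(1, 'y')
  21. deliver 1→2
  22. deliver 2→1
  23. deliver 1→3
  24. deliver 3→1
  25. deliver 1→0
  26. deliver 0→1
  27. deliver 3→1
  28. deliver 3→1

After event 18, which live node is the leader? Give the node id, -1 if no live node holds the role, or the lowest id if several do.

step 1 timeout(3): 3={cand,t=1,log=-}
step 2 deliver 3→1: 1={foll,t=1,log=-}
step 3 deliver 1→3: —
step 4 deliver 3→2: 2={foll,t=1,log=-}
step 5 deliver 2→3: 3={lead,t=1,log=-}
step 6 propose(3,'x'): 3={lead,t=1,log=x}
step 7 deliver 3→2: 2={foll,t=1,log=x}
step 8 deliver 2→3: —
step 9 timeout(0): 0={cand,t=1,log=-}
step 10 deliver 0→1: —
step 11 deliver 1→0: —
step 12 deliver 0→3: —
step 13 deliver 3→0: —
step 14 deliver 0→2: —
step 15 deliver 2→0: —
step 16 propose(3,'q'): 3={lead,t=1,log=x,q}
step 17 deliver 1→3: —
step 18 deliver 2→0: —

3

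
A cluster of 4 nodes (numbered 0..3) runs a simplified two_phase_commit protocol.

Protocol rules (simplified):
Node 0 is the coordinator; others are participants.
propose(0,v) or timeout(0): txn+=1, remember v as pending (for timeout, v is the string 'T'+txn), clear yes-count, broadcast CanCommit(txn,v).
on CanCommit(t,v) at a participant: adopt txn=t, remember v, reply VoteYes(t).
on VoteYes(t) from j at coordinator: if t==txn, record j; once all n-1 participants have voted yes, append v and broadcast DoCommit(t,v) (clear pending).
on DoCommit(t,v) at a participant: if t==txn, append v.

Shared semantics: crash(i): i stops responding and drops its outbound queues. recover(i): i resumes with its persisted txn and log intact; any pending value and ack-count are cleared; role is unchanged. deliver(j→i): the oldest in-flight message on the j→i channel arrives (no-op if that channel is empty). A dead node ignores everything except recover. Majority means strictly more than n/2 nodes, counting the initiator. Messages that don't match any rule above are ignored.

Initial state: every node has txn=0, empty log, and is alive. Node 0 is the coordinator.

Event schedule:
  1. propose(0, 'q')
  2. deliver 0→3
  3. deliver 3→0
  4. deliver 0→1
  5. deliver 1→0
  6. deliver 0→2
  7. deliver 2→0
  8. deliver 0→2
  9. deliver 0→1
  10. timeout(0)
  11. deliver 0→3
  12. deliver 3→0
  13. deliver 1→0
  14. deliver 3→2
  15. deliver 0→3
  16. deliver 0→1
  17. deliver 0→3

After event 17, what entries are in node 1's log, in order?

after 1 — propose(0,'q'): n0:coor/t1/[-]
after 2 — deliver 0→3: n3:part/t1/[-]
after 3 — deliver 3→0: ·
after 4 — deliver 0→1: n1:part/t1/[-]
after 5 — deliver 1→0: ·
after 6 — deliver 0→2: n2:part/t1/[-]
after 7 — deliver 2→0: n0:coor/t1/[q]
after 8 — deliver 0→2: n2:part/t1/[q]
after 9 — deliver 0→1: n1:part/t1/[q]
after 10 — timeout(0): n0:coor/t2/[q]
after 11 — deliver 0→3: n3:part/t1/[q]
after 12 — deliver 3→0: ·
after 13 — deliver 1→0: ·
after 14 — deliver 3→2: ·
after 15 — deliver 0→3: n3:part/t2/[q]
after 16 — deliver 0→1: n1:part/t2/[q]
after 17 — deliver 0→3: ·

q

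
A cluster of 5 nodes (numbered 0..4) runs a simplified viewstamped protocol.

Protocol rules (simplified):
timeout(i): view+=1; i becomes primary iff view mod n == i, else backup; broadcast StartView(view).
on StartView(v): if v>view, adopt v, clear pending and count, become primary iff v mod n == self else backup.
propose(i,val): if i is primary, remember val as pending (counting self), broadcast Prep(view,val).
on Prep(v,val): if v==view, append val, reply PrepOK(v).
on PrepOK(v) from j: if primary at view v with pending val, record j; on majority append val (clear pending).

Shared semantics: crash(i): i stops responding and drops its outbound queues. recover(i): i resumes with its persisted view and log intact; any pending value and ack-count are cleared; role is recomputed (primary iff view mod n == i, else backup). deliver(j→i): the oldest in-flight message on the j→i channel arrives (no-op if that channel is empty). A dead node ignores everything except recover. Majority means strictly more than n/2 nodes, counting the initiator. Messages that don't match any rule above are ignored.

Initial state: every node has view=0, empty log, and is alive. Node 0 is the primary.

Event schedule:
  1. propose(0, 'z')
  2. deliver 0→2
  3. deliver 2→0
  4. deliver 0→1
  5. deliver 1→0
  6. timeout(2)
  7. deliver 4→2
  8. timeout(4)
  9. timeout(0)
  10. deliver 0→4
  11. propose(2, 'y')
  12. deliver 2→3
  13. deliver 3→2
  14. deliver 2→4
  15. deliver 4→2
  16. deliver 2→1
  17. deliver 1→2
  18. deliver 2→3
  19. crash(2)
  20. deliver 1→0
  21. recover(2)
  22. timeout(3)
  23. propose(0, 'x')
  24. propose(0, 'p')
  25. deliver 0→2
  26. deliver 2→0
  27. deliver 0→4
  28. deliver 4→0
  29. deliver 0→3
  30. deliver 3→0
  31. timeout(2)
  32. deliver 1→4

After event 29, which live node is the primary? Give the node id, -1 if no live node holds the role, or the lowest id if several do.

1

[1] propose(0,'z') → ∅
[2] deliver 0→2 → N2(back v0 [z])
[3] deliver 2→0 → ∅
[4] deliver 0→1 → N1(back v0 [z])
[5] deliver 1→0 → N0(prim v0 [z])
[6] timeout(2) → N2(back v1 [z])
[7] deliver 4→2 → ∅
[8] timeout(4) → N4(back v1 [-])
[9] timeout(0) → N0(back v1 [z])
[10] deliver 0→4 → ∅
[11] propose(2,'y') → ∅
[12] deliver 2→3 → N3(back v1 [-])
[13] deliver 3→2 → ∅
[14] deliver 2→4 → ∅
[15] deliver 4→2 → ∅
[16] deliver 2→1 → N1(prim v1 [z])
[17] deliver 1→2 → ∅
[18] deliver 2→3 → ∅
[19] crash(2) → N2(✗back v1 [z])
[20] deliver 1→0 → ∅
[21] recover(2) → N2(back v1 [z])
[22] timeout(3) → N3(back v2 [-])
[23] propose(0,'x') → ∅
[24] propose(0,'p') → ∅
[25] deliver 0→2 → ∅
[26] deliver 2→0 → ∅
[27] deliver 0→4 → ∅
[28] deliver 4→0 → ∅
[29] deliver 0→3 → ∅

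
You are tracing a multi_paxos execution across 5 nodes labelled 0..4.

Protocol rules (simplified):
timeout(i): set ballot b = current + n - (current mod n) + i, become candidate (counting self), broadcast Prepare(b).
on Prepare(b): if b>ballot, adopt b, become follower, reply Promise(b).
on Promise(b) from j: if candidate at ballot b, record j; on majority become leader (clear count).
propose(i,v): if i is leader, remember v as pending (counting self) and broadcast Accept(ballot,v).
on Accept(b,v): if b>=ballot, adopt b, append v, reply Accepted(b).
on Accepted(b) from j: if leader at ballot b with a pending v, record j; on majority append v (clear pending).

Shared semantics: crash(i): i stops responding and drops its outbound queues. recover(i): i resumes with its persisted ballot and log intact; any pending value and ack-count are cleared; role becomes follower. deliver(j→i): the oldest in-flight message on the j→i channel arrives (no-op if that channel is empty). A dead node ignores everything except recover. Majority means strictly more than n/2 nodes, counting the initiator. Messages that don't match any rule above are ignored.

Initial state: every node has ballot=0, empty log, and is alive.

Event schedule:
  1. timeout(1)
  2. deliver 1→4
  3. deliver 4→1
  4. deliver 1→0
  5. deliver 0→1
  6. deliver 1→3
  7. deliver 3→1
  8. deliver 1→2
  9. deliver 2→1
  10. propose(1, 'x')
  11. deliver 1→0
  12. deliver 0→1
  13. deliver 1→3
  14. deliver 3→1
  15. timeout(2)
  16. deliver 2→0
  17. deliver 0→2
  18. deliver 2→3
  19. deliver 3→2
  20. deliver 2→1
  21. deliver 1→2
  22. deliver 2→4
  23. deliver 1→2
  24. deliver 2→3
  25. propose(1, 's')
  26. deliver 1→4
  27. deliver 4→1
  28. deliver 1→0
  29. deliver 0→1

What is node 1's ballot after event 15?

6

1. timeout(1):  <1:cand b6 ->
2. deliver 1→4:  <4:foll b6 ->
3. deliver 4→1:  nop
4. deliver 1→0:  <0:foll b6 ->
5. deliver 0→1:  <1:lead b6 ->
6. deliver 1→3:  <3:foll b6 ->
7. deliver 3→1:  nop
8. deliver 1→2:  <2:foll b6 ->
9. deliver 2→1:  nop
10. propose(1,'x'):  nop
11. deliver 1→0:  <0:foll b6 x>
12. deliver 0→1:  nop
13. deliver 1→3:  <3:foll b6 x>
14. deliver 3→1:  <1:lead b6 x>
15. timeout(2):  <2:cand b12 ->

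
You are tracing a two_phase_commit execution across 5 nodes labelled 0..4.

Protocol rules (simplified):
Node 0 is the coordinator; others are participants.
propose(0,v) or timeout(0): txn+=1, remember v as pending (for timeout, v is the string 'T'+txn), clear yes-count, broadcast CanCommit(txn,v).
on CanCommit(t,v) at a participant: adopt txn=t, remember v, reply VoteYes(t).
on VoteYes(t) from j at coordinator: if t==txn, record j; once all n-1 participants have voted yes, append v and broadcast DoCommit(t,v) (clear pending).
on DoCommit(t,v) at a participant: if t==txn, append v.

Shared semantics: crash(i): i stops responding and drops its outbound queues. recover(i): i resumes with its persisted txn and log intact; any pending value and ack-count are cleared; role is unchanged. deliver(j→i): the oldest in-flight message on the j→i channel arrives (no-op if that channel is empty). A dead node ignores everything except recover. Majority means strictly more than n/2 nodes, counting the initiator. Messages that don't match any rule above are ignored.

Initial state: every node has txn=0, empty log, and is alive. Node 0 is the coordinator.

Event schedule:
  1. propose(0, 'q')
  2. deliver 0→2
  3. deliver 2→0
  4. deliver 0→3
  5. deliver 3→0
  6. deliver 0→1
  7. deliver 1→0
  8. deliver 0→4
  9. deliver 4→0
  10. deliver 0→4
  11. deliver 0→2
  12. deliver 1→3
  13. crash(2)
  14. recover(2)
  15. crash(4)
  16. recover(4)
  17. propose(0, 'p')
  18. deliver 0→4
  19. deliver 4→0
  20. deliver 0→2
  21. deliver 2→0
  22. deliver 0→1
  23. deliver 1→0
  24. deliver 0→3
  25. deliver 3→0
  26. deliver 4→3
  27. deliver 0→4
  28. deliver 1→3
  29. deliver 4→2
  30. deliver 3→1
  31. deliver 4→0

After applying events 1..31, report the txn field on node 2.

2

1. propose(0,'q'):  <0:coor t1 ->
2. deliver 0→2:  <2:part t1 ->
3. deliver 2→0:  nop
4. deliver 0→3:  <3:part t1 ->
5. deliver 3→0:  nop
6. deliver 0→1:  <1:part t1 ->
7. deliver 1→0:  nop
8. deliver 0→4:  <4:part t1 ->
9. deliver 4→0:  <0:coor t1 q>
10. deliver 0→4:  <4:part t1 q>
11. deliver 0→2:  <2:part t1 q>
12. deliver 1→3:  nop
13. crash(2):  <2:✗part t1 q>
14. recover(2):  <2:part t1 q>
15. crash(4):  <4:✗part t1 q>
16. recover(4):  <4:part t1 q>
17. propose(0,'p'):  <0:coor t2 q>
18. deliver 0→4:  <4:part t2 q>
19. deliver 4→0:  nop
20. deliver 0→2:  <2:part t2 q>
21. deliver 2→0:  nop
22. deliver 0→1:  <1:part t1 q>
23. deliver 1→0:  nop
24. deliver 0→3:  <3:part t1 q>
25. deliver 3→0:  nop
26. deliver 4→3:  nop
27. deliver 0→4:  nop
28. deliver 1→3:  nop
29. deliver 4→2:  nop
30. deliver 3→1:  nop
31. deliver 4→0:  nop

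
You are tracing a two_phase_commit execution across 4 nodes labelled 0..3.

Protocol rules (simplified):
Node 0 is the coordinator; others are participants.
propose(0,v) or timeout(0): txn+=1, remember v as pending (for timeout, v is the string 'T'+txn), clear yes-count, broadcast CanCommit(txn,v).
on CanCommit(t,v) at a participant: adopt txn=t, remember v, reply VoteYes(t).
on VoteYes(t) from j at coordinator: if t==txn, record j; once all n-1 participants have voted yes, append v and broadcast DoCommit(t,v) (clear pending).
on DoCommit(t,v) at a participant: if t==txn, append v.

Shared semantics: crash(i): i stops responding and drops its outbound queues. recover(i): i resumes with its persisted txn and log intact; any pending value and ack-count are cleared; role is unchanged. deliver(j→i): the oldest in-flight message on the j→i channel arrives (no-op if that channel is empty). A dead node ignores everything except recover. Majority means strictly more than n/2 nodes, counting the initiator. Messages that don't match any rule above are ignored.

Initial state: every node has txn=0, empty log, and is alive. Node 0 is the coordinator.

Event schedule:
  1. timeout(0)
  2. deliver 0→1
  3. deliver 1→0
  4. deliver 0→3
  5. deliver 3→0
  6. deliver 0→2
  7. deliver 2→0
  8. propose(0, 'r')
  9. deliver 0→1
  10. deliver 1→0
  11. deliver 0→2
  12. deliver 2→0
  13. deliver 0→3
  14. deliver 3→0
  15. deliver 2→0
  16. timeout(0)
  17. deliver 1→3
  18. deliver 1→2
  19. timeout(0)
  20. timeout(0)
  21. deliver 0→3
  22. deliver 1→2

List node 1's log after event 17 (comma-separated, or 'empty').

[1] timeout(0) → N0(coor t1 [-])
[2] deliver 0→1 → N1(part t1 [-])
[3] deliver 1→0 → ∅
[4] deliver 0→3 → N3(part t1 [-])
[5] deliver 3→0 → ∅
[6] deliver 0→2 → N2(part t1 [-])
[7] deliver 2→0 → N0(coor t1 [T1])
[8] propose(0,'r') → N0(coor t2 [T1])
[9] deliver 0→1 → N1(part t1 [T1])
[10] deliver 1→0 → ∅
[11] deliver 0→2 → N2(part t1 [T1])
[12] deliver 2→0 → ∅
[13] deliver 0→3 → N3(part t1 [T1])
[14] deliver 3→0 → ∅
[15] deliver 2→0 → ∅
[16] timeout(0) → N0(coor t3 [T1])
[17] deliver 1→3 → ∅

T1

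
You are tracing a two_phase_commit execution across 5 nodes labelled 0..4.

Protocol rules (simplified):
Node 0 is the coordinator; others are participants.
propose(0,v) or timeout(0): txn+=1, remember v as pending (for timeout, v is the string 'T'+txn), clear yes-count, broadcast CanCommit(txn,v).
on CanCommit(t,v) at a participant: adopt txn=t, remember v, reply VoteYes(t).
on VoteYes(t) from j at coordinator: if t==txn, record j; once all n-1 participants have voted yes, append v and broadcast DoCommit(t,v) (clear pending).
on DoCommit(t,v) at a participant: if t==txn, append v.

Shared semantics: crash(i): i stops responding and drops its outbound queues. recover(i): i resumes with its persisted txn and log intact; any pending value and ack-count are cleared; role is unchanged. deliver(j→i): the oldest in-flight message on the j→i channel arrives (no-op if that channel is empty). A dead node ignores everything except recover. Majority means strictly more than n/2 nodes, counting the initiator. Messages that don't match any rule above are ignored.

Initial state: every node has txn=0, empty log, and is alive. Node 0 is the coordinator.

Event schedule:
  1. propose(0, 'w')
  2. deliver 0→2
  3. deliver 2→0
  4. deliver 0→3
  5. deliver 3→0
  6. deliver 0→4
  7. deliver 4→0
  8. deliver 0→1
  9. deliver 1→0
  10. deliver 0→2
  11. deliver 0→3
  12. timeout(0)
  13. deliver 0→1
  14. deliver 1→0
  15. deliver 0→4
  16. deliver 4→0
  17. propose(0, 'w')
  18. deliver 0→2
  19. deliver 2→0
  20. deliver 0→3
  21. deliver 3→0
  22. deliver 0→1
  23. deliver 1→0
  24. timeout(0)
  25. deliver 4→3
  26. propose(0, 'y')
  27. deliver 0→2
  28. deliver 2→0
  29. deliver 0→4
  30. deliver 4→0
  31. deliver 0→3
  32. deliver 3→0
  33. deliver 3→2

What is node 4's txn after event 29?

2

1. propose(0,'w'):  <0:coor t1 ->
2. deliver 0→2:  <2:part t1 ->
3. deliver 2→0:  nop
4. deliver 0→3:  <3:part t1 ->
5. deliver 3→0:  nop
6. deliver 0→4:  <4:part t1 ->
7. deliver 4→0:  nop
8. deliver 0→1:  <1:part t1 ->
9. deliver 1→0:  <0:coor t1 w>
10. deliver 0→2:  <2:part t1 w>
11. deliver 0→3:  <3:part t1 w>
12. timeout(0):  <0:coor t2 w>
13. deliver 0→1:  <1:part t1 w>
14. deliver 1→0:  nop
15. deliver 0→4:  <4:part t1 w>
16. deliver 4→0:  nop
17. propose(0,'w'):  <0:coor t3 w>
18. deliver 0→2:  <2:part t2 w>
19. deliver 2→0:  nop
20. deliver 0→3:  <3:part t2 w>
21. deliver 3→0:  nop
22. deliver 0→1:  <1:part t2 w>
23. deliver 1→0:  nop
24. timeout(0):  <0:coor t4 w>
25. deliver 4→3:  nop
26. propose(0,'y'):  <0:coor t5 w>
27. deliver 0→2:  <2:part t3 w>
28. deliver 2→0:  nop
29. deliver 0→4:  <4:part t2 w>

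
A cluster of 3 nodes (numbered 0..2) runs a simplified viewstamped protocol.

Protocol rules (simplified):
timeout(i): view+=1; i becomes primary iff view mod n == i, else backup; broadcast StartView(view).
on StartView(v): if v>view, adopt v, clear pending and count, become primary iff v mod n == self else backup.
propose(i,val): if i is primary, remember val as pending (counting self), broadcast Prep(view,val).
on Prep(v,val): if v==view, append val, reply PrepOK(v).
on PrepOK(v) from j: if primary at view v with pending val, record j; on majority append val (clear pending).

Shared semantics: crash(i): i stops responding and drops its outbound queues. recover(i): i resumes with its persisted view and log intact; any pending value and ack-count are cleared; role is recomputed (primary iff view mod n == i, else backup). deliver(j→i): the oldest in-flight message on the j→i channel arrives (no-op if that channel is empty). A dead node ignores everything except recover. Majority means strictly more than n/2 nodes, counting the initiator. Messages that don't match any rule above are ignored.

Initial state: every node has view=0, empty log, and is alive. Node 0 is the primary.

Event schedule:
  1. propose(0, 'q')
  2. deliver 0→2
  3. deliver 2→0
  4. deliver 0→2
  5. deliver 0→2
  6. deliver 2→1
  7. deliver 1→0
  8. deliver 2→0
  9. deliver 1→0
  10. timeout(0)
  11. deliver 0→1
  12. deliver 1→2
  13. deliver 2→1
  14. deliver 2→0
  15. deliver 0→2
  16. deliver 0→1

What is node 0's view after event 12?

1

step 1 propose(0,'q'): —
step 2 deliver 0→2: 2={back,v=0,log=q}
step 3 deliver 2→0: 0={prim,v=0,log=q}
step 4 deliver 0→2: —
step 5 deliver 0→2: —
step 6 deliver 2→1: —
step 7 deliver 1→0: —
step 8 deliver 2→0: —
step 9 deliver 1→0: —
step 10 timeout(0): 0={back,v=1,log=q}
step 11 deliver 0→1: 1={back,v=0,log=q}
step 12 deliver 1→2: —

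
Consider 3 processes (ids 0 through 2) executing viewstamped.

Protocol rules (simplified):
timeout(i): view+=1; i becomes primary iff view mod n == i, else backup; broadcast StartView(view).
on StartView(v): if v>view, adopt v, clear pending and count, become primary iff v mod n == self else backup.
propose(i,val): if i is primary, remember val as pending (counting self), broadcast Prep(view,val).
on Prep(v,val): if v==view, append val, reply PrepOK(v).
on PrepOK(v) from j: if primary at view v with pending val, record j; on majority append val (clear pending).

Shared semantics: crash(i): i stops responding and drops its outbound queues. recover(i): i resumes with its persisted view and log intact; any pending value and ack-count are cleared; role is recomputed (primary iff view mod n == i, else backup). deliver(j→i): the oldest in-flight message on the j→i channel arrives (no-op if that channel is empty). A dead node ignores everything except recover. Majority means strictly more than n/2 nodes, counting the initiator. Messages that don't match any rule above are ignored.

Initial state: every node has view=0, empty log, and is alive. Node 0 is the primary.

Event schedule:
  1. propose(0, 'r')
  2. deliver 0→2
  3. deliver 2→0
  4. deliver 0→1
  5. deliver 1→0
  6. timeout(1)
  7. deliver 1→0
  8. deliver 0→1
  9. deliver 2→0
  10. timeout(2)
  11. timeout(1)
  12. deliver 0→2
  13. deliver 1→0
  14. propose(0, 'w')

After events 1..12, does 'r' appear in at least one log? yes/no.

yes

step 1 propose(0,'r'): —
step 2 deliver 0→2: 2={back,v=0,log=r}
step 3 deliver 2→0: 0={prim,v=0,log=r}
step 4 deliver 0→1: 1={back,v=0,log=r}
step 5 deliver 1→0: —
step 6 timeout(1): 1={prim,v=1,log=r}
step 7 deliver 1→0: 0={back,v=1,log=r}
step 8 deliver 0→1: —
step 9 deliver 2→0: —
step 10 timeout(2): 2={back,v=1,log=r}
step 11 timeout(1): 1={back,v=2,log=r}
step 12 deliver 0→2: —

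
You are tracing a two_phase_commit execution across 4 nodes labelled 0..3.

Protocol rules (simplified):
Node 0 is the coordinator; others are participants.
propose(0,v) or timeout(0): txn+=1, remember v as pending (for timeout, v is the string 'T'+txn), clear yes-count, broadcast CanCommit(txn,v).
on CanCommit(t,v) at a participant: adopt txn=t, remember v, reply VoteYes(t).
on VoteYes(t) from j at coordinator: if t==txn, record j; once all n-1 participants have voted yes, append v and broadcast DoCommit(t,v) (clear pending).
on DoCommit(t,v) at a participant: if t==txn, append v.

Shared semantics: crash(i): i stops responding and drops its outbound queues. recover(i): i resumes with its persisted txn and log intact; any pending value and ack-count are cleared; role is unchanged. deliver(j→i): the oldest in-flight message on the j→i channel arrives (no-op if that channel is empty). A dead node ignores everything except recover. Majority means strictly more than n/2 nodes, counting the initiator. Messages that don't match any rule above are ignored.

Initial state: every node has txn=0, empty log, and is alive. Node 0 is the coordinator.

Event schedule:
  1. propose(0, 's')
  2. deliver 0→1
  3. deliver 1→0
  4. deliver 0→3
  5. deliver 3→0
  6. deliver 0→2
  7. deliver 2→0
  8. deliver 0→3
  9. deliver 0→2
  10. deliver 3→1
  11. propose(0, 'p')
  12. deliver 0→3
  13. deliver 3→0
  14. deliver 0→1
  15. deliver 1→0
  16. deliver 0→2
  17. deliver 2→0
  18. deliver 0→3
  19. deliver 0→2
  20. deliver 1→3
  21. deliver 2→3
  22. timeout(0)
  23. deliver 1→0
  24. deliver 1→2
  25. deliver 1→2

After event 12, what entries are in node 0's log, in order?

s

step 1 propose(0,'s'): 0={coor,t=1,log=-}
step 2 deliver 0→1: 1={part,t=1,log=-}
step 3 deliver 1→0: —
step 4 deliver 0→3: 3={part,t=1,log=-}
step 5 deliver 3→0: —
step 6 deliver 0→2: 2={part,t=1,log=-}
step 7 deliver 2→0: 0={coor,t=1,log=s}
step 8 deliver 0→3: 3={part,t=1,log=s}
step 9 deliver 0→2: 2={part,t=1,log=s}
step 10 deliver 3→1: —
step 11 propose(0,'p'): 0={coor,t=2,log=s}
step 12 deliver 0→3: 3={part,t=2,log=s}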